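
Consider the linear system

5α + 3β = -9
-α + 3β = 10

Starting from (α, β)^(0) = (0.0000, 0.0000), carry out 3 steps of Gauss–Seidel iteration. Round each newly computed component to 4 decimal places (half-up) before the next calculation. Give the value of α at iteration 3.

-3.1120

Iteration 1:
  α = (-9 - (3)·0.0000) / (5) = -1.8000
  β = (10 - (-1)·-1.8000) / (3) = 2.7333
Iteration 2:
  α = (-9 - (3)·2.7333) / (5) = -3.4400
  β = (10 - (-1)·-3.4400) / (3) = 2.1867
Iteration 3:
  α = (-9 - (3)·2.1867) / (5) = -3.1120
  β = (10 - (-1)·-3.1120) / (3) = 2.2960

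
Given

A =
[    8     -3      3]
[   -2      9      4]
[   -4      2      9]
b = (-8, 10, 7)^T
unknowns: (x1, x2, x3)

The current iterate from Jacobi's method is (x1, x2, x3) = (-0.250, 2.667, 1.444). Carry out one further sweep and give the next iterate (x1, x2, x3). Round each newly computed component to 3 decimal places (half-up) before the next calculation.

(-0.541, 0.414, 0.074)

One sweep:
  x1 = (-8 - (-3)·2.667 - (3)·1.444) / (8) = -0.541
  x2 = (10 - (-2)·-0.250 - (4)·1.444) / (9) = 0.414
  x3 = (7 - (-4)·-0.250 - (2)·2.667) / (9) = 0.074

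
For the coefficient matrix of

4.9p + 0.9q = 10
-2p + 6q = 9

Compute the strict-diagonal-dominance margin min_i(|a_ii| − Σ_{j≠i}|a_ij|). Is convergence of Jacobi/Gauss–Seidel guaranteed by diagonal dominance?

row 1: |4.9| − (0.9) = 4
row 2: |6| − (2) = 4
minimum over rows = 4 → strictly diagonally dominant (convergence guaranteed)

4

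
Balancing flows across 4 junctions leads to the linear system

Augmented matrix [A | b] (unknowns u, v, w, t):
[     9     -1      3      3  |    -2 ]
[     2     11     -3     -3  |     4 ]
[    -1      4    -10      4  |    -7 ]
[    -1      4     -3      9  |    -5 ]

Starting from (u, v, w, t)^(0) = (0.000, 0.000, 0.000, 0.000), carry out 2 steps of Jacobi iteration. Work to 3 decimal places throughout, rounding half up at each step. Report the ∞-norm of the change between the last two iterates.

Iteration 1:
  u = (-2 - (-1)·0.000 - (3)·0.000 - (3)·0.000) / (9) = -0.222
  v = (4 - (2)·0.000 - (-3)·0.000 - (-3)·0.000) / (11) = 0.364
  w = (-7 - (-1)·0.000 - (4)·0.000 - (4)·0.000) / (-10) = 0.700
  t = (-5 - (-1)·0.000 - (4)·0.000 - (-3)·0.000) / (9) = -0.556
Iteration 2:
  u = (-2 - (-1)·0.364 - (3)·0.700 - (3)·-0.556) / (9) = -0.230
  v = (4 - (2)·-0.222 - (-3)·0.700 - (-3)·-0.556) / (11) = 0.443
  w = (-7 - (-1)·-0.222 - (4)·0.364 - (4)·-0.556) / (-10) = 0.645
  t = (-5 - (-1)·-0.222 - (4)·0.364 - (-3)·0.700) / (9) = -0.509
Change: (-0.008, 0.079, -0.055, 0.047) → max |·| = 0.079

0.079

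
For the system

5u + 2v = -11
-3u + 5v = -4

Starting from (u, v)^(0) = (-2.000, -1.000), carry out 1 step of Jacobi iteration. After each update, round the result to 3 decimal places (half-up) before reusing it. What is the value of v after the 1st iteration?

-2.000

Iteration 1:
  u = (-11 - (2)·-1.000) / (5) = -1.800
  v = (-4 - (-3)·-2.000) / (5) = -2.000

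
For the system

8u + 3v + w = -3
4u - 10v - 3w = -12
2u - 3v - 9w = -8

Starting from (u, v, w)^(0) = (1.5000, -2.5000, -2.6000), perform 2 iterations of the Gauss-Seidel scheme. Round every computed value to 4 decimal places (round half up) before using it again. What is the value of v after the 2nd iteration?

0.5920

Iteration 1:
  u = (-3 - (3)·-2.5000 - (1)·-2.6000) / (8) = 0.8875
  v = (-12 - (4)·0.8875 - (-3)·-2.6000) / (-10) = 2.3350
  w = (-8 - (2)·0.8875 - (-3)·2.3350) / (-9) = 0.3078
Iteration 2:
  u = (-3 - (3)·2.3350 - (1)·0.3078) / (8) = -1.2891
  v = (-12 - (4)·-1.2891 - (-3)·0.3078) / (-10) = 0.5920
  w = (-8 - (2)·-1.2891 - (-3)·0.5920) / (-9) = 0.4051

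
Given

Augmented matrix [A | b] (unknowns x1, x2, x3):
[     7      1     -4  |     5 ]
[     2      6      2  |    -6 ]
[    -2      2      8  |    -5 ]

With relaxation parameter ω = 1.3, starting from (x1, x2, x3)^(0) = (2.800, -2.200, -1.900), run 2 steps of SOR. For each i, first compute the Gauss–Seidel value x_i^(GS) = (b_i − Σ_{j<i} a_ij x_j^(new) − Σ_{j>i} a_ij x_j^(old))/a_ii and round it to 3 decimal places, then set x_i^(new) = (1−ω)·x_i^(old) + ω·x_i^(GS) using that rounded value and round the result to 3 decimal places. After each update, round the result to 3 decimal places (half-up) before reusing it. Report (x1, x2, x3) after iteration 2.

Iteration 1:
  x1: GS value = (5 - (1)·-2.200 - (-4)·-1.900) / (7) = -0.057;  x1 ← (1−ω)·2.800 + ω·-0.057 = -0.914
  x2: GS value = (-6 - (2)·-0.914 - (2)·-1.900) / (6) = -0.062;  x2 ← (1−ω)·-2.200 + ω·-0.062 = 0.579
  x3: GS value = (-5 - (-2)·-0.914 - (2)·0.579) / (8) = -0.998;  x3 ← (1−ω)·-1.900 + ω·-0.998 = -0.727
Iteration 2:
  x1: GS value = (5 - (1)·0.579 - (-4)·-0.727) / (7) = 0.216;  x1 ← (1−ω)·-0.914 + ω·0.216 = 0.555
  x2: GS value = (-6 - (2)·0.555 - (2)·-0.727) / (6) = -0.943;  x2 ← (1−ω)·0.579 + ω·-0.943 = -1.400
  x3: GS value = (-5 - (-2)·0.555 - (2)·-1.400) / (8) = -0.136;  x3 ← (1−ω)·-0.727 + ω·-0.136 = 0.041

(0.555, -1.400, 0.041)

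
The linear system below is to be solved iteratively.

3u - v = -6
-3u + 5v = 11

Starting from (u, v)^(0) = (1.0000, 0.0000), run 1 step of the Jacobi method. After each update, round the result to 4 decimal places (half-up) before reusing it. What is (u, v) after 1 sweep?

(-2.0000, 2.8000)

Iteration 1:
  u = (-6 - (-1)·0.0000) / (3) = -2.0000
  v = (11 - (-3)·1.0000) / (5) = 2.8000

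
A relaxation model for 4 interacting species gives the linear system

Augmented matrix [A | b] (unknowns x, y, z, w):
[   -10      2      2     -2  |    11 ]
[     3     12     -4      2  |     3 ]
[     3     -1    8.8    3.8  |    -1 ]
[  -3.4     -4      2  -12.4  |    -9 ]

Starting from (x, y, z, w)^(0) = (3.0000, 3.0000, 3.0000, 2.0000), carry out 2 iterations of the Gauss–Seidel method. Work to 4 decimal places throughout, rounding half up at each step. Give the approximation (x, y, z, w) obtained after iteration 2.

(-1.1272, 0.2168, 0.1376, 0.9871)

Iteration 1:
  x = (11 - (2)·3.0000 - (2)·3.0000 - (-2)·2.0000) / (-10) = -0.3000
  y = (3 - (3)·-0.3000 - (-4)·3.0000 - (2)·2.0000) / (12) = 0.9917
  z = (-1 - (3)·-0.3000 - (-1)·0.9917 - (3.8)·2.0000) / (8.8) = -0.7623
  w = (-9 - (-3.4)·-0.3000 - (-4)·0.9917 - (2)·-0.7623) / (-12.4) = 0.3652
Iteration 2:
  x = (11 - (2)·0.9917 - (2)·-0.7623 - (-2)·0.3652) / (-10) = -1.1272
  y = (3 - (3)·-1.1272 - (-4)·-0.7623 - (2)·0.3652) / (12) = 0.2168
  z = (-1 - (3)·-1.1272 - (-1)·0.2168 - (3.8)·0.3652) / (8.8) = 0.1376
  w = (-9 - (-3.4)·-1.1272 - (-4)·0.2168 - (2)·0.1376) / (-12.4) = 0.9871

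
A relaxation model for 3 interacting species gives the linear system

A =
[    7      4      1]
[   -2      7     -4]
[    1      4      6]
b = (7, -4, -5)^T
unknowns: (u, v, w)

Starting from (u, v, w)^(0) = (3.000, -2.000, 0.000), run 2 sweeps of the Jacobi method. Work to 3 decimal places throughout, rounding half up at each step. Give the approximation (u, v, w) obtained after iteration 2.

Iteration 1:
  u = (7 - (4)·-2.000 - (1)·0.000) / (7) = 2.143
  v = (-4 - (-2)·3.000 - (-4)·0.000) / (7) = 0.286
  w = (-5 - (1)·3.000 - (4)·-2.000) / (6) = 0.000
Iteration 2:
  u = (7 - (4)·0.286 - (1)·0.000) / (7) = 0.837
  v = (-4 - (-2)·2.143 - (-4)·0.000) / (7) = 0.041
  w = (-5 - (1)·2.143 - (4)·0.286) / (6) = -1.381

(0.837, 0.041, -1.381)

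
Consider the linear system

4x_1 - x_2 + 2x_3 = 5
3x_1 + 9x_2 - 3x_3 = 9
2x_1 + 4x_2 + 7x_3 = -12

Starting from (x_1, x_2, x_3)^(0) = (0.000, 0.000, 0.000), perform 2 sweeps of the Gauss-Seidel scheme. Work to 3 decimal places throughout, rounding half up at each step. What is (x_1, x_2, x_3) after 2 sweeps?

Iteration 1:
  x_1 = (5 - (-1)·0.000 - (2)·0.000) / (4) = 1.250
  x_2 = (9 - (3)·1.250 - (-3)·0.000) / (9) = 0.583
  x_3 = (-12 - (2)·1.250 - (4)·0.583) / (7) = -2.405
Iteration 2:
  x_1 = (5 - (-1)·0.583 - (2)·-2.405) / (4) = 2.598
  x_2 = (9 - (3)·2.598 - (-3)·-2.405) / (9) = -0.668
  x_3 = (-12 - (2)·2.598 - (4)·-0.668) / (7) = -2.075

(2.598, -0.668, -2.075)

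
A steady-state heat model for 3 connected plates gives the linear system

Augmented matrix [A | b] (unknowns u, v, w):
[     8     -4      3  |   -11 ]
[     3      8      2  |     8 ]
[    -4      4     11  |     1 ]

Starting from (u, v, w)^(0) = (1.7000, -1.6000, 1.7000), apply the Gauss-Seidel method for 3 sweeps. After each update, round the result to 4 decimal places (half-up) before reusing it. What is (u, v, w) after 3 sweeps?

Iteration 1:
  u = (-11 - (-4)·-1.6000 - (3)·1.7000) / (8) = -2.8125
  v = (8 - (3)·-2.8125 - (2)·1.7000) / (8) = 1.6297
  w = (1 - (-4)·-2.8125 - (4)·1.6297) / (11) = -1.5244
Iteration 2:
  u = (-11 - (-4)·1.6297 - (3)·-1.5244) / (8) = 0.0115
  v = (8 - (3)·0.0115 - (2)·-1.5244) / (8) = 1.3768
  w = (1 - (-4)·0.0115 - (4)·1.3768) / (11) = -0.4056
Iteration 3:
  u = (-11 - (-4)·1.3768 - (3)·-0.4056) / (8) = -0.5345
  v = (8 - (3)·-0.5345 - (2)·-0.4056) / (8) = 1.3018
  w = (1 - (-4)·-0.5345 - (4)·1.3018) / (11) = -0.5768

(-0.5345, 1.3018, -0.5768)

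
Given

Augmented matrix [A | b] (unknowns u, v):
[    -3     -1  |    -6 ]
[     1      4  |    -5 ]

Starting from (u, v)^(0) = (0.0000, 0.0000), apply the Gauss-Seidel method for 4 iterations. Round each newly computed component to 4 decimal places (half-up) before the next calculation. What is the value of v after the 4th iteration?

Iteration 1:
  u = (-6 - (-1)·0.0000) / (-3) = 2.0000
  v = (-5 - (1)·2.0000) / (4) = -1.7500
Iteration 2:
  u = (-6 - (-1)·-1.7500) / (-3) = 2.5833
  v = (-5 - (1)·2.5833) / (4) = -1.8958
Iteration 3:
  u = (-6 - (-1)·-1.8958) / (-3) = 2.6319
  v = (-5 - (1)·2.6319) / (4) = -1.9080
Iteration 4:
  u = (-6 - (-1)·-1.9080) / (-3) = 2.6360
  v = (-5 - (1)·2.6360) / (4) = -1.9090

-1.9090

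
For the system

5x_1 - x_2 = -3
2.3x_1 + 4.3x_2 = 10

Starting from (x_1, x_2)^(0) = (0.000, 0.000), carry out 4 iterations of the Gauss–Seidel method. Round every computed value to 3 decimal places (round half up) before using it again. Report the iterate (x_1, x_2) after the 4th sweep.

(-0.121, 2.390)

Iteration 1:
  x_1 = (-3 - (-1)·0.000) / (5) = -0.600
  x_2 = (10 - (2.3)·-0.600) / (4.3) = 2.647
Iteration 2:
  x_1 = (-3 - (-1)·2.647) / (5) = -0.071
  x_2 = (10 - (2.3)·-0.071) / (4.3) = 2.364
Iteration 3:
  x_1 = (-3 - (-1)·2.364) / (5) = -0.127
  x_2 = (10 - (2.3)·-0.127) / (4.3) = 2.394
Iteration 4:
  x_1 = (-3 - (-1)·2.394) / (5) = -0.121
  x_2 = (10 - (2.3)·-0.121) / (4.3) = 2.390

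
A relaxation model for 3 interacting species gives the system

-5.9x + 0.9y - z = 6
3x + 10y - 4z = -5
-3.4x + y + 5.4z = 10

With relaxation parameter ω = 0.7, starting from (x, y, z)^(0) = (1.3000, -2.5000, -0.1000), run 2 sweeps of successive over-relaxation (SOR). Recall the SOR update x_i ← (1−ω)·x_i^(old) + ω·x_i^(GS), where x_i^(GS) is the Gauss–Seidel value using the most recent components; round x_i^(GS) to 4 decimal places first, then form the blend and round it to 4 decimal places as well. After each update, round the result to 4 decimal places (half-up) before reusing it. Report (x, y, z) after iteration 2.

(-1.1280, -0.0953, 1.1543)

Iteration 1:
  x: GS value = (6 - (0.9)·-2.5000 - (-1)·-0.1000) / (-5.9) = -1.3814;  x ← (1−ω)·1.3000 + ω·-1.3814 = -0.5770
  y: GS value = (-5 - (3)·-0.5770 - (-4)·-0.1000) / (10) = -0.3669;  y ← (1−ω)·-2.5000 + ω·-0.3669 = -1.0068
  z: GS value = (10 - (-3.4)·-0.5770 - (1)·-1.0068) / (5.4) = 1.6750;  z ← (1−ω)·-0.1000 + ω·1.6750 = 1.1425
Iteration 2:
  x: GS value = (6 - (0.9)·-1.0068 - (-1)·1.1425) / (-5.9) = -1.3642;  x ← (1−ω)·-0.5770 + ω·-1.3642 = -1.1280
  y: GS value = (-5 - (3)·-1.1280 - (-4)·1.1425) / (10) = 0.2954;  y ← (1−ω)·-1.0068 + ω·0.2954 = -0.0953
  z: GS value = (10 - (-3.4)·-1.1280 - (1)·-0.0953) / (5.4) = 1.1593;  z ← (1−ω)·1.1425 + ω·1.1593 = 1.1543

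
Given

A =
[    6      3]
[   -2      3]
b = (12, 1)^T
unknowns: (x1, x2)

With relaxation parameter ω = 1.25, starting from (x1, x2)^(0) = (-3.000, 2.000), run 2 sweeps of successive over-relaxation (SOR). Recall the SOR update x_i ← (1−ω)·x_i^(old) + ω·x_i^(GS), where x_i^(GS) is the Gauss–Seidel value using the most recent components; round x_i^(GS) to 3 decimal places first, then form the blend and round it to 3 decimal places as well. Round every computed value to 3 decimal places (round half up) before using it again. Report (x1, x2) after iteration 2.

Iteration 1:
  x1: GS value = (12 - (3)·2.000) / (6) = 1.000;  x1 ← (1−ω)·-3.000 + ω·1.000 = 2.000
  x2: GS value = (1 - (-2)·2.000) / (3) = 1.667;  x2 ← (1−ω)·2.000 + ω·1.667 = 1.584
Iteration 2:
  x1: GS value = (12 - (3)·1.584) / (6) = 1.208;  x1 ← (1−ω)·2.000 + ω·1.208 = 1.010
  x2: GS value = (1 - (-2)·1.010) / (3) = 1.007;  x2 ← (1−ω)·1.584 + ω·1.007 = 0.863

(1.010, 0.863)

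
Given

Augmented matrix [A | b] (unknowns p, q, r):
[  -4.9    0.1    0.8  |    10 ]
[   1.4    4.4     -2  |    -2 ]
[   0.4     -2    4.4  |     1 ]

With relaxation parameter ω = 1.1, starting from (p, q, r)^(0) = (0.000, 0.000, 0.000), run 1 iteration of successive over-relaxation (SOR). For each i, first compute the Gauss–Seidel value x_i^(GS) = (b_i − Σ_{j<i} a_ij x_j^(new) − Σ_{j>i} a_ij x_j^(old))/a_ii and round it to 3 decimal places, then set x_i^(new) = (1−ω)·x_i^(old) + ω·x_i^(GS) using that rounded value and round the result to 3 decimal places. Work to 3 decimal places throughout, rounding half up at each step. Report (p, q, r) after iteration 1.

Iteration 1:
  p: GS value = (10 - (0.1)·0.000 - (0.8)·0.000) / (-4.9) = -2.041;  p ← (1−ω)·0.000 + ω·-2.041 = -2.245
  q: GS value = (-2 - (1.4)·-2.245 - (-2)·0.000) / (4.4) = 0.260;  q ← (1−ω)·0.000 + ω·0.260 = 0.286
  r: GS value = (1 - (0.4)·-2.245 - (-2)·0.286) / (4.4) = 0.561;  r ← (1−ω)·0.000 + ω·0.561 = 0.617

(-2.245, 0.286, 0.617)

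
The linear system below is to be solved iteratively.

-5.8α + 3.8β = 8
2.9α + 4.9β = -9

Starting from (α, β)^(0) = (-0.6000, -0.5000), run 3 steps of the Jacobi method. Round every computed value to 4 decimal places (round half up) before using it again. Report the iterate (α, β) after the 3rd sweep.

Iteration 1:
  α = (8 - (3.8)·-0.5000) / (-5.8) = -1.7069
  β = (-9 - (2.9)·-0.6000) / (4.9) = -1.4816
Iteration 2:
  α = (8 - (3.8)·-1.4816) / (-5.8) = -2.3500
  β = (-9 - (2.9)·-1.7069) / (4.9) = -0.8265
Iteration 3:
  α = (8 - (3.8)·-0.8265) / (-5.8) = -1.9208
  β = (-9 - (2.9)·-2.3500) / (4.9) = -0.4459

(-1.9208, -0.4459)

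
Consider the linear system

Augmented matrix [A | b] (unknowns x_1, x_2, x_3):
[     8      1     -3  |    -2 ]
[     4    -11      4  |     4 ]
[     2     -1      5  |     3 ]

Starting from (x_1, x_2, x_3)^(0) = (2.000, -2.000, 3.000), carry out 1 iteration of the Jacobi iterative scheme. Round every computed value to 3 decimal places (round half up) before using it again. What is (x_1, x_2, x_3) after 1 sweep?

Iteration 1:
  x_1 = (-2 - (1)·-2.000 - (-3)·3.000) / (8) = 1.125
  x_2 = (4 - (4)·2.000 - (4)·3.000) / (-11) = 1.455
  x_3 = (3 - (2)·2.000 - (-1)·-2.000) / (5) = -0.600

(1.125, 1.455, -0.600)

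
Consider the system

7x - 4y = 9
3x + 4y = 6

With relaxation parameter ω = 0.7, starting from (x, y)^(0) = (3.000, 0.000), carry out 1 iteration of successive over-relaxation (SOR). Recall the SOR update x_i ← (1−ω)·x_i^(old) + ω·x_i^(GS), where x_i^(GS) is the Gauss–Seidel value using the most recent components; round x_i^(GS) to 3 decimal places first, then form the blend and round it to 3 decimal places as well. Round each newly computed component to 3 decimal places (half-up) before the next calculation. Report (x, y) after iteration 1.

(1.800, 0.105)

Iteration 1:
  x: GS value = (9 - (-4)·0.000) / (7) = 1.286;  x ← (1−ω)·3.000 + ω·1.286 = 1.800
  y: GS value = (6 - (3)·1.800) / (4) = 0.150;  y ← (1−ω)·0.000 + ω·0.150 = 0.105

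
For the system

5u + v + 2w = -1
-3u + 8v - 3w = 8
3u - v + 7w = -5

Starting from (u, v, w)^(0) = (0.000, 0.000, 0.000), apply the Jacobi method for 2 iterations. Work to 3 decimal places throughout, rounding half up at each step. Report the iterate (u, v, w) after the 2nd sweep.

Iteration 1:
  u = (-1 - (1)·0.000 - (2)·0.000) / (5) = -0.200
  v = (8 - (-3)·0.000 - (-3)·0.000) / (8) = 1.000
  w = (-5 - (3)·0.000 - (-1)·0.000) / (7) = -0.714
Iteration 2:
  u = (-1 - (1)·1.000 - (2)·-0.714) / (5) = -0.114
  v = (8 - (-3)·-0.200 - (-3)·-0.714) / (8) = 0.657
  w = (-5 - (3)·-0.200 - (-1)·1.000) / (7) = -0.486

(-0.114, 0.657, -0.486)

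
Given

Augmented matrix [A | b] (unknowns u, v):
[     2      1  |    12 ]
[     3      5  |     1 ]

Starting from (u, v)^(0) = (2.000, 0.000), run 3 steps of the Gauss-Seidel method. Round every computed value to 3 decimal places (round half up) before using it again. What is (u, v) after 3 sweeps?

Iteration 1:
  u = (12 - (1)·0.000) / (2) = 6.000
  v = (1 - (3)·6.000) / (5) = -3.400
Iteration 2:
  u = (12 - (1)·-3.400) / (2) = 7.700
  v = (1 - (3)·7.700) / (5) = -4.420
Iteration 3:
  u = (12 - (1)·-4.420) / (2) = 8.210
  v = (1 - (3)·8.210) / (5) = -4.726

(8.210, -4.726)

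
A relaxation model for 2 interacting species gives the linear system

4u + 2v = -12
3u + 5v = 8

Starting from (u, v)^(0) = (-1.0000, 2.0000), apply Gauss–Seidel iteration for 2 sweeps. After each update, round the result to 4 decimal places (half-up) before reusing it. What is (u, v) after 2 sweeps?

(-5.0000, 4.6000)

Iteration 1:
  u = (-12 - (2)·2.0000) / (4) = -4.0000
  v = (8 - (3)·-4.0000) / (5) = 4.0000
Iteration 2:
  u = (-12 - (2)·4.0000) / (4) = -5.0000
  v = (8 - (3)·-5.0000) / (5) = 4.6000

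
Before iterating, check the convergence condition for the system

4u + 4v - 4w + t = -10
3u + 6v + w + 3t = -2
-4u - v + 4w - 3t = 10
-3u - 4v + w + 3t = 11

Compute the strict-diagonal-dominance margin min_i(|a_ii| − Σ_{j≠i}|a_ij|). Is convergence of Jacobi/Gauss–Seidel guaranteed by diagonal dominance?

-5

row 1: |4| − (4+4+1) = -5
row 2: |6| − (3+1+3) = -1
row 3: |4| − (4+1+3) = -4
row 4: |3| − (3+4+1) = -5
minimum over rows = -5 → not strictly diagonally dominant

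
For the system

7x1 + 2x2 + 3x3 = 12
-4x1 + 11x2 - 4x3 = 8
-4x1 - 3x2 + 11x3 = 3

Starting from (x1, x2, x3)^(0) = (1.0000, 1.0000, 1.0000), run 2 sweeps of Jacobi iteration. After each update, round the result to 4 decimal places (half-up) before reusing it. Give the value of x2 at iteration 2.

Iteration 1:
  x1 = (12 - (2)·1.0000 - (3)·1.0000) / (7) = 1.0000
  x2 = (8 - (-4)·1.0000 - (-4)·1.0000) / (11) = 1.4545
  x3 = (3 - (-4)·1.0000 - (-3)·1.0000) / (11) = 0.9091
Iteration 2:
  x1 = (12 - (2)·1.4545 - (3)·0.9091) / (7) = 0.9091
  x2 = (8 - (-4)·1.0000 - (-4)·0.9091) / (11) = 1.4215
  x3 = (3 - (-4)·1.0000 - (-3)·1.4545) / (11) = 1.0330

1.4215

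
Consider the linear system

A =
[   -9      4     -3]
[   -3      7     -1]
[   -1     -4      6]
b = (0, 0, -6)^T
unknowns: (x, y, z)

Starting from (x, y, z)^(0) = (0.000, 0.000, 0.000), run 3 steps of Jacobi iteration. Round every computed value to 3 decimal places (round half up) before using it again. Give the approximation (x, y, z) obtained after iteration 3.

(0.270, 0.000, -1.040)

Iteration 1:
  x = (0 - (4)·0.000 - (-3)·0.000) / (-9) = 0.000
  y = (0 - (-3)·0.000 - (-1)·0.000) / (7) = 0.000
  z = (-6 - (-1)·0.000 - (-4)·0.000) / (6) = -1.000
Iteration 2:
  x = (0 - (4)·0.000 - (-3)·-1.000) / (-9) = 0.333
  y = (0 - (-3)·0.000 - (-1)·-1.000) / (7) = -0.143
  z = (-6 - (-1)·0.000 - (-4)·0.000) / (6) = -1.000
Iteration 3:
  x = (0 - (4)·-0.143 - (-3)·-1.000) / (-9) = 0.270
  y = (0 - (-3)·0.333 - (-1)·-1.000) / (7) = 0.000
  z = (-6 - (-1)·0.333 - (-4)·-0.143) / (6) = -1.040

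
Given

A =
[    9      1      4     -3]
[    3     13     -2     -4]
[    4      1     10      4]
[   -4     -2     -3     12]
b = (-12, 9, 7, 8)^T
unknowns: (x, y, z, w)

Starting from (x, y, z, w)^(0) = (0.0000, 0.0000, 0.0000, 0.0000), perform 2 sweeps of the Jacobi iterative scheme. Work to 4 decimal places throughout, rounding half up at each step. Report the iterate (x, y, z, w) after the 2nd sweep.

(-1.4991, 1.3128, 0.8974, 0.5126)

Iteration 1:
  x = (-12 - (1)·0.0000 - (4)·0.0000 - (-3)·0.0000) / (9) = -1.3333
  y = (9 - (3)·0.0000 - (-2)·0.0000 - (-4)·0.0000) / (13) = 0.6923
  z = (7 - (4)·0.0000 - (1)·0.0000 - (4)·0.0000) / (10) = 0.7000
  w = (8 - (-4)·0.0000 - (-2)·0.0000 - (-3)·0.0000) / (12) = 0.6667
Iteration 2:
  x = (-12 - (1)·0.6923 - (4)·0.7000 - (-3)·0.6667) / (9) = -1.4991
  y = (9 - (3)·-1.3333 - (-2)·0.7000 - (-4)·0.6667) / (13) = 1.3128
  z = (7 - (4)·-1.3333 - (1)·0.6923 - (4)·0.6667) / (10) = 0.8974
  w = (8 - (-4)·-1.3333 - (-2)·0.6923 - (-3)·0.7000) / (12) = 0.5126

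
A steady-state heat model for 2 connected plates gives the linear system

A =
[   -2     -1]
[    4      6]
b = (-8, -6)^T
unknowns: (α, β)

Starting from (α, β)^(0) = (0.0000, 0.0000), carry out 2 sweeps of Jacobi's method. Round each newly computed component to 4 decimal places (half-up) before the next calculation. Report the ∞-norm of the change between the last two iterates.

2.6667

Iteration 1:
  α = (-8 - (-1)·0.0000) / (-2) = 4.0000
  β = (-6 - (4)·0.0000) / (6) = -1.0000
Iteration 2:
  α = (-8 - (-1)·-1.0000) / (-2) = 4.5000
  β = (-6 - (4)·4.0000) / (6) = -3.6667
Change: (0.5000, -2.6667) → max |·| = 2.6667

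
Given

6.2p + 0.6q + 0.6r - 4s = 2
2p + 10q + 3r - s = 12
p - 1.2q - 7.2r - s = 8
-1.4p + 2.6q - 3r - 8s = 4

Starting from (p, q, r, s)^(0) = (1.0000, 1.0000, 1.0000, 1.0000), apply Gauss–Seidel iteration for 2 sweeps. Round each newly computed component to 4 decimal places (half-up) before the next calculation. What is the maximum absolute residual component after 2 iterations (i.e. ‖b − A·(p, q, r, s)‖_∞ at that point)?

Iteration 1:
  p = (2 - (0.6)·1.0000 - (0.6)·1.0000 - (-4)·1.0000) / (6.2) = 0.7742
  q = (12 - (2)·0.7742 - (3)·1.0000 - (-1)·1.0000) / (10) = 0.8452
  r = (8 - (1)·0.7742 - (-1.2)·0.8452 - (-1)·1.0000) / (-7.2) = -1.2833
  s = (4 - (-1.4)·0.7742 - (2.6)·0.8452 - (-3)·-1.2833) / (-8) = 0.1204
Iteration 2:
  p = (2 - (0.6)·0.8452 - (0.6)·-1.2833 - (-4)·0.1204) / (6.2) = 0.4427
  q = (12 - (2)·0.4427 - (3)·-1.2833 - (-1)·0.1204) / (10) = 1.5085
  r = (8 - (1)·0.4427 - (-1.2)·1.5085 - (-1)·0.1204) / (-7.2) = -1.3178
  s = (4 - (-1.4)·0.4427 - (2.6)·1.5085 - (-3)·-1.3178) / (-8) = 0.4070
Residual b − A·x = (0.7688, 0.3900, 0.2863, 0.0003); ∞-norm = 0.7688

0.7688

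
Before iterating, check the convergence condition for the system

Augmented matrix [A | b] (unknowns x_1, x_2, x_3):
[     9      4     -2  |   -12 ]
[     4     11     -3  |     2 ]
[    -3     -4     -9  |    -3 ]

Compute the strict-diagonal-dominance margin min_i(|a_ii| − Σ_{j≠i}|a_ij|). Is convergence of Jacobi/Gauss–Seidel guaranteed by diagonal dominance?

2

row 1: |9| − (4+2) = 3
row 2: |11| − (4+3) = 4
row 3: |-9| − (3+4) = 2
minimum over rows = 2 → strictly diagonally dominant (convergence guaranteed)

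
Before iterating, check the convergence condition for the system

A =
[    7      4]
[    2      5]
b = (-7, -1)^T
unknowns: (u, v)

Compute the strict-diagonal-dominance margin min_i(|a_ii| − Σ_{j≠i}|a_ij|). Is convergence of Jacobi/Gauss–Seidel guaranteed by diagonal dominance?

row 1: |7| − (4) = 3
row 2: |5| − (2) = 3
minimum over rows = 3 → strictly diagonally dominant (convergence guaranteed)

3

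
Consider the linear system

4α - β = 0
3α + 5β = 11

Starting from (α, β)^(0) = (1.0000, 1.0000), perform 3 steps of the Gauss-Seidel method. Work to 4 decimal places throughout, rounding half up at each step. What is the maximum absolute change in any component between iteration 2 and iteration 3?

Iteration 1:
  α = (0 - (-1)·1.0000) / (4) = 0.2500
  β = (11 - (3)·0.2500) / (5) = 2.0500
Iteration 2:
  α = (0 - (-1)·2.0500) / (4) = 0.5125
  β = (11 - (3)·0.5125) / (5) = 1.8925
Iteration 3:
  α = (0 - (-1)·1.8925) / (4) = 0.4731
  β = (11 - (3)·0.4731) / (5) = 1.9161
Change: (-0.0394, 0.0236) → max |·| = 0.0394

0.0394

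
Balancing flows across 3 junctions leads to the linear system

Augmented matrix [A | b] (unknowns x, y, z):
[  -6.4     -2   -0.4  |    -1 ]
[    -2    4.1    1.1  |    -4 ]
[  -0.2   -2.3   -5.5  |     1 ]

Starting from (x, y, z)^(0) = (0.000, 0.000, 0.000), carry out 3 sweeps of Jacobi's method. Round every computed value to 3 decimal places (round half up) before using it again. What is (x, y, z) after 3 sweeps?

Iteration 1:
  x = (-1 - (-2)·0.000 - (-0.4)·0.000) / (-6.4) = 0.156
  y = (-4 - (-2)·0.000 - (1.1)·0.000) / (4.1) = -0.976
  z = (1 - (-0.2)·0.000 - (-2.3)·0.000) / (-5.5) = -0.182
Iteration 2:
  x = (-1 - (-2)·-0.976 - (-0.4)·-0.182) / (-6.4) = 0.473
  y = (-4 - (-2)·0.156 - (1.1)·-0.182) / (4.1) = -0.851
  z = (1 - (-0.2)·0.156 - (-2.3)·-0.976) / (-5.5) = 0.221
Iteration 3:
  x = (-1 - (-2)·-0.851 - (-0.4)·0.221) / (-6.4) = 0.408
  y = (-4 - (-2)·0.473 - (1.1)·0.221) / (4.1) = -0.804
  z = (1 - (-0.2)·0.473 - (-2.3)·-0.851) / (-5.5) = 0.157

(0.408, -0.804, 0.157)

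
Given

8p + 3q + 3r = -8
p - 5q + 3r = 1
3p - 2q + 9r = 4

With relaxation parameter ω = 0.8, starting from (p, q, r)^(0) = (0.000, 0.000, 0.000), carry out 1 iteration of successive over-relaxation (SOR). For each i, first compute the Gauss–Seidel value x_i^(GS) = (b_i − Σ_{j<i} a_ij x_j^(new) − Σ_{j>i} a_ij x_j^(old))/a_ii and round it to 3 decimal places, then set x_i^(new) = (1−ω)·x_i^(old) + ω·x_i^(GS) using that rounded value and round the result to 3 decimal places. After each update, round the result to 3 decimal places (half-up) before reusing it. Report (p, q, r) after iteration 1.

Iteration 1:
  p: GS value = (-8 - (3)·0.000 - (3)·0.000) / (8) = -1.000;  p ← (1−ω)·0.000 + ω·-1.000 = -0.800
  q: GS value = (1 - (1)·-0.800 - (3)·0.000) / (-5) = -0.360;  q ← (1−ω)·0.000 + ω·-0.360 = -0.288
  r: GS value = (4 - (3)·-0.800 - (-2)·-0.288) / (9) = 0.647;  r ← (1−ω)·0.000 + ω·0.647 = 0.518

(-0.800, -0.288, 0.518)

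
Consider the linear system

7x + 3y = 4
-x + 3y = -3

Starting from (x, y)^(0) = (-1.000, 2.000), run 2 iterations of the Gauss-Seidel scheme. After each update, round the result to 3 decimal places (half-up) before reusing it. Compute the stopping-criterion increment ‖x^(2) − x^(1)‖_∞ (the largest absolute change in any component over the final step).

1.327

Iteration 1:
  x = (4 - (3)·2.000) / (7) = -0.286
  y = (-3 - (-1)·-0.286) / (3) = -1.095
Iteration 2:
  x = (4 - (3)·-1.095) / (7) = 1.041
  y = (-3 - (-1)·1.041) / (3) = -0.653
Change: (1.327, 0.442) → max |·| = 1.327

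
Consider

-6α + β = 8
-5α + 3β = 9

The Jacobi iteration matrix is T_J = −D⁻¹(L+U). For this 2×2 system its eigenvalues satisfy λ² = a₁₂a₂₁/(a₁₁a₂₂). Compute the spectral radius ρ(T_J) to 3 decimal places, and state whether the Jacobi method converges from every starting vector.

0.527

a₁₂a₂₁/(a₁₁a₂₂) = (1)·(-5) / ((-6)·(3)) = 0.277778
ρ = √|0.277778| = √0.277778 = 0.527
ρ < 1, so Jacobi converges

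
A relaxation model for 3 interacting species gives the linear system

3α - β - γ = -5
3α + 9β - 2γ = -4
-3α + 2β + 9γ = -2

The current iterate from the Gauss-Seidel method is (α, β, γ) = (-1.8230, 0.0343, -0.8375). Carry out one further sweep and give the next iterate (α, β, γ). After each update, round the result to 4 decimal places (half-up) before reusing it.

(-1.9344, 0.0142, -0.8702)

One sweep:
  α = (-5 - (-1)·0.0343 - (-1)·-0.8375) / (3) = -1.9344
  β = (-4 - (3)·-1.9344 - (-2)·-0.8375) / (9) = 0.0142
  γ = (-2 - (-3)·-1.9344 - (2)·0.0142) / (9) = -0.8702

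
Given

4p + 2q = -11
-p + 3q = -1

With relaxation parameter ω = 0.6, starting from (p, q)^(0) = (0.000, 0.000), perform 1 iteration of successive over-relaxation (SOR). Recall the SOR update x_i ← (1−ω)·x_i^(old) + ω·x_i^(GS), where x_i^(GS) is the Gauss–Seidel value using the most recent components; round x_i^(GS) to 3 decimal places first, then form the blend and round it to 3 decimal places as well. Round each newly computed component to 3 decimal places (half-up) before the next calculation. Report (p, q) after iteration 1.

Iteration 1:
  p: GS value = (-11 - (2)·0.000) / (4) = -2.750;  p ← (1−ω)·0.000 + ω·-2.750 = -1.650
  q: GS value = (-1 - (-1)·-1.650) / (3) = -0.883;  q ← (1−ω)·0.000 + ω·-0.883 = -0.530

(-1.650, -0.530)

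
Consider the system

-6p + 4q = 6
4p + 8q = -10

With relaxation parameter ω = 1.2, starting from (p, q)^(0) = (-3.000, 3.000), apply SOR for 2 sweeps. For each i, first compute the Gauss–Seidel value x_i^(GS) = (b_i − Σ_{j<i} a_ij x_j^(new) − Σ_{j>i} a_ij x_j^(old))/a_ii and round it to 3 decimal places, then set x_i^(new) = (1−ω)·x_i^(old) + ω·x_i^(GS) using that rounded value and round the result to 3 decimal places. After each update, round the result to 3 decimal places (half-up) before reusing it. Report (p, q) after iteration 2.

(-4.104, 1.598)

Iteration 1:
  p: GS value = (6 - (4)·3.000) / (-6) = 1.000;  p ← (1−ω)·-3.000 + ω·1.000 = 1.800
  q: GS value = (-10 - (4)·1.800) / (8) = -2.150;  q ← (1−ω)·3.000 + ω·-2.150 = -3.180
Iteration 2:
  p: GS value = (6 - (4)·-3.180) / (-6) = -3.120;  p ← (1−ω)·1.800 + ω·-3.120 = -4.104
  q: GS value = (-10 - (4)·-4.104) / (8) = 0.802;  q ← (1−ω)·-3.180 + ω·0.802 = 1.598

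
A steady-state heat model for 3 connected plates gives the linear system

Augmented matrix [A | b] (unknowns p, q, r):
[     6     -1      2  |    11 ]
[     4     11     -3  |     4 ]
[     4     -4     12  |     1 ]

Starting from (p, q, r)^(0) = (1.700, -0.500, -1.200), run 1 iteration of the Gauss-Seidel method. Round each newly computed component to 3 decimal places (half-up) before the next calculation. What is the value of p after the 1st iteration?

Iteration 1:
  p = (11 - (-1)·-0.500 - (2)·-1.200) / (6) = 2.150
  q = (4 - (4)·2.150 - (-3)·-1.200) / (11) = -0.745
  r = (1 - (4)·2.150 - (-4)·-0.745) / (12) = -0.882

2.150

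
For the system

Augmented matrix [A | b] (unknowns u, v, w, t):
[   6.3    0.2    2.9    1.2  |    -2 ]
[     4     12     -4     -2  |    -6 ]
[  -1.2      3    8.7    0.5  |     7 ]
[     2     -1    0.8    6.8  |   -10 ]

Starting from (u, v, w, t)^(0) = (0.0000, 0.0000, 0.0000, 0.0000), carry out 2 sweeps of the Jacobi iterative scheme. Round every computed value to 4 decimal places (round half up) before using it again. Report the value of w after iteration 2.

Iteration 1:
  u = (-2 - (0.2)·0.0000 - (2.9)·0.0000 - (1.2)·0.0000) / (6.3) = -0.3175
  v = (-6 - (4)·0.0000 - (-4)·0.0000 - (-2)·0.0000) / (12) = -0.5000
  w = (7 - (-1.2)·0.0000 - (3)·0.0000 - (0.5)·0.0000) / (8.7) = 0.8046
  t = (-10 - (2)·0.0000 - (-1)·0.0000 - (0.8)·0.0000) / (6.8) = -1.4706
Iteration 2:
  u = (-2 - (0.2)·-0.5000 - (2.9)·0.8046 - (1.2)·-1.4706) / (6.3) = -0.3918
  v = (-6 - (4)·-0.3175 - (-4)·0.8046 - (-2)·-1.4706) / (12) = -0.3711
  w = (7 - (-1.2)·-0.3175 - (3)·-0.5000 - (0.5)·-1.4706) / (8.7) = 1.0177
  t = (-10 - (2)·-0.3175 - (-1)·-0.5000 - (0.8)·0.8046) / (6.8) = -1.5454

1.0177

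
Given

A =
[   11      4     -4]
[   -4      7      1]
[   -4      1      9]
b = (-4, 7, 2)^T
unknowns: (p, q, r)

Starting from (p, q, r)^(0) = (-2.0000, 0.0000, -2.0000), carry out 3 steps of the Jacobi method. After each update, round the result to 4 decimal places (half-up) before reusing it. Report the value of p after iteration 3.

-0.6365

Iteration 1:
  p = (-4 - (4)·0.0000 - (-4)·-2.0000) / (11) = -1.0909
  q = (7 - (-4)·-2.0000 - (1)·-2.0000) / (7) = 0.1429
  r = (2 - (-4)·-2.0000 - (1)·0.0000) / (9) = -0.6667
Iteration 2:
  p = (-4 - (4)·0.1429 - (-4)·-0.6667) / (11) = -0.6580
  q = (7 - (-4)·-1.0909 - (1)·-0.6667) / (7) = 0.4719
  r = (2 - (-4)·-1.0909 - (1)·0.1429) / (9) = -0.2785
Iteration 3:
  p = (-4 - (4)·0.4719 - (-4)·-0.2785) / (11) = -0.6365
  q = (7 - (-4)·-0.6580 - (1)·-0.2785) / (7) = 0.6638
  r = (2 - (-4)·-0.6580 - (1)·0.4719) / (9) = -0.1227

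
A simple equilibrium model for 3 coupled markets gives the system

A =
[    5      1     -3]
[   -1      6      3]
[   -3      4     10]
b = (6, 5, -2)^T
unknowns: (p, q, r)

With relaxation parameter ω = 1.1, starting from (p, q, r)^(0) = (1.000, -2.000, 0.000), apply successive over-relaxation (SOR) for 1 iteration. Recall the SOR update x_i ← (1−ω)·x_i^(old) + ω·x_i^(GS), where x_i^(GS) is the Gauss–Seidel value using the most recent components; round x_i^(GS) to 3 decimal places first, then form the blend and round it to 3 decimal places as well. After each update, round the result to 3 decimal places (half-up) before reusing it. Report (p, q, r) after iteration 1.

Iteration 1:
  p: GS value = (6 - (1)·-2.000 - (-3)·0.000) / (5) = 1.600;  p ← (1−ω)·1.000 + ω·1.600 = 1.660
  q: GS value = (5 - (-1)·1.660 - (3)·0.000) / (6) = 1.110;  q ← (1−ω)·-2.000 + ω·1.110 = 1.421
  r: GS value = (-2 - (-3)·1.660 - (4)·1.421) / (10) = -0.270;  r ← (1−ω)·0.000 + ω·-0.270 = -0.297

(1.660, 1.421, -0.297)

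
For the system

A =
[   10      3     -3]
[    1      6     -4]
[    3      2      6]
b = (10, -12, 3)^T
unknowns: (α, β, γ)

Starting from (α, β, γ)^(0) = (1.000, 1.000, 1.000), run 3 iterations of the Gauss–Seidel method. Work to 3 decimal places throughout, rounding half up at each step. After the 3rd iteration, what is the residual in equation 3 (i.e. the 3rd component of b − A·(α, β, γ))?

0.001

Iteration 1:
  α = (10 - (3)·1.000 - (-3)·1.000) / (10) = 1.000
  β = (-12 - (1)·1.000 - (-4)·1.000) / (6) = -1.500
  γ = (3 - (3)·1.000 - (2)·-1.500) / (6) = 0.500
Iteration 2:
  α = (10 - (3)·-1.500 - (-3)·0.500) / (10) = 1.600
  β = (-12 - (1)·1.600 - (-4)·0.500) / (6) = -1.933
  γ = (3 - (3)·1.600 - (2)·-1.933) / (6) = 0.344
Iteration 3:
  α = (10 - (3)·-1.933 - (-3)·0.344) / (10) = 1.683
  β = (-12 - (1)·1.683 - (-4)·0.344) / (6) = -2.051
  γ = (3 - (3)·1.683 - (2)·-2.051) / (6) = 0.342
Residual b − A·x = (0.349, -0.009, 0.001)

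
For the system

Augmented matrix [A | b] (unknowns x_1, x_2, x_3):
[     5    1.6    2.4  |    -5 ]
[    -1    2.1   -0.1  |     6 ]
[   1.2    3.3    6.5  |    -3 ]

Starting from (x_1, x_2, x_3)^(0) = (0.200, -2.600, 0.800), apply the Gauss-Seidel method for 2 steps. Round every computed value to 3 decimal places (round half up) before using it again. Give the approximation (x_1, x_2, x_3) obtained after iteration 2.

(-1.028, 2.287, -1.433)

Iteration 1:
  x_1 = (-5 - (1.6)·-2.600 - (2.4)·0.800) / (5) = -0.552
  x_2 = (6 - (-1)·-0.552 - (-0.1)·0.800) / (2.1) = 2.632
  x_3 = (-3 - (1.2)·-0.552 - (3.3)·2.632) / (6.5) = -1.696
Iteration 2:
  x_1 = (-5 - (1.6)·2.632 - (2.4)·-1.696) / (5) = -1.028
  x_2 = (6 - (-1)·-1.028 - (-0.1)·-1.696) / (2.1) = 2.287
  x_3 = (-3 - (1.2)·-1.028 - (3.3)·2.287) / (6.5) = -1.433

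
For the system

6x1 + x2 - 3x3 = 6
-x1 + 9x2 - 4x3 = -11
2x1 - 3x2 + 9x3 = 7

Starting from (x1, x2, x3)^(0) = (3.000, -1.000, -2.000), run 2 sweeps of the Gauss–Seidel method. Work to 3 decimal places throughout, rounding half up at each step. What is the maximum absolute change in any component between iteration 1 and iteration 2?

1.203

Iteration 1:
  x1 = (6 - (1)·-1.000 - (-3)·-2.000) / (6) = 0.167
  x2 = (-11 - (-1)·0.167 - (-4)·-2.000) / (9) = -2.093
  x3 = (7 - (2)·0.167 - (-3)·-2.093) / (9) = 0.043
Iteration 2:
  x1 = (6 - (1)·-2.093 - (-3)·0.043) / (6) = 1.370
  x2 = (-11 - (-1)·1.370 - (-4)·0.043) / (9) = -1.051
  x3 = (7 - (2)·1.370 - (-3)·-1.051) / (9) = 0.123
Change: (1.203, 1.042, 0.080) → max |·| = 1.203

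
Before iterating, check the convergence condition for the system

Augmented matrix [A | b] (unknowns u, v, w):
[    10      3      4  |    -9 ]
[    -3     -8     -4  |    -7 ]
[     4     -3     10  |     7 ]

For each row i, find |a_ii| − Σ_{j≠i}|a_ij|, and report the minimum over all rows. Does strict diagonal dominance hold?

row 1: |10| − (3+4) = 3
row 2: |-8| − (3+4) = 1
row 3: |10| − (4+3) = 3
minimum over rows = 1 → strictly diagonally dominant (convergence guaranteed)

1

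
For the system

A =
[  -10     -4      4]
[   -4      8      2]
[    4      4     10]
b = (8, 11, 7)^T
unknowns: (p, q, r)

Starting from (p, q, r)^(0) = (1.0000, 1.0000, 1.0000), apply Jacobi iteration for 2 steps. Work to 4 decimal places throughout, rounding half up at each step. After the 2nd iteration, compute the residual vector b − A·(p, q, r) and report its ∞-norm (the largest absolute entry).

5.2600

Iteration 1:
  p = (8 - (-4)·1.0000 - (4)·1.0000) / (-10) = -0.8000
  q = (11 - (-4)·1.0000 - (2)·1.0000) / (8) = 1.6250
  r = (7 - (4)·1.0000 - (4)·1.0000) / (10) = -0.1000
Iteration 2:
  p = (8 - (-4)·1.6250 - (4)·-0.1000) / (-10) = -1.4900
  q = (11 - (-4)·-0.8000 - (2)·-0.1000) / (8) = 1.0000
  r = (7 - (4)·-0.8000 - (4)·1.6250) / (10) = 0.3700
Residual b − A·x = (-4.3800, -3.7000, 5.2600); ∞-norm = 5.2600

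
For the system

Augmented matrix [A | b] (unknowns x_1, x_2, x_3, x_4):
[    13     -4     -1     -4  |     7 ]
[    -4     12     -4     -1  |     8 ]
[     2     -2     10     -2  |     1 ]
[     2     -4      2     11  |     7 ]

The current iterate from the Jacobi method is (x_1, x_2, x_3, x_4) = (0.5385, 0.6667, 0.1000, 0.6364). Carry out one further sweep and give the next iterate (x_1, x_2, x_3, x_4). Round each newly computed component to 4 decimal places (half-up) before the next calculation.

One sweep:
  x_1 = (7 - (-4)·0.6667 - (-1)·0.1000 - (-4)·0.6364) / (13) = 0.9471
  x_2 = (8 - (-4)·0.5385 - (-4)·0.1000 - (-1)·0.6364) / (12) = 0.9325
  x_3 = (1 - (2)·0.5385 - (-2)·0.6667 - (-2)·0.6364) / (10) = 0.2529
  x_4 = (7 - (2)·0.5385 - (-4)·0.6667 - (2)·0.1000) / (11) = 0.7627

(0.9471, 0.9325, 0.2529, 0.7627)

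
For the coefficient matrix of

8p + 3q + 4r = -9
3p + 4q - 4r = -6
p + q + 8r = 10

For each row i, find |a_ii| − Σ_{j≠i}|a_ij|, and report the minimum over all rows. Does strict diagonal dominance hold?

row 1: |8| − (3+4) = 1
row 2: |4| − (3+4) = -3
row 3: |8| − (1+1) = 6
minimum over rows = -3 → not strictly diagonally dominant

-3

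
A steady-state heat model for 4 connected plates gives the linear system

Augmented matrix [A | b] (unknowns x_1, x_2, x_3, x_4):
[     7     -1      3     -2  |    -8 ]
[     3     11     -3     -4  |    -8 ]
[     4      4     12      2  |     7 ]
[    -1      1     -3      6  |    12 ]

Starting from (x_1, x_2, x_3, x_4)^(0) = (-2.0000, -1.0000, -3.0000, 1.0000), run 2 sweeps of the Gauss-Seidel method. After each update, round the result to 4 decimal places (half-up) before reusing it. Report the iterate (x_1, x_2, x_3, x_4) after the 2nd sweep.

(-0.8896, 0.6732, 0.2174, 1.8482)

Iteration 1:
  x_1 = (-8 - (-1)·-1.0000 - (3)·-3.0000 - (-2)·1.0000) / (7) = 0.2857
  x_2 = (-8 - (3)·0.2857 - (-3)·-3.0000 - (-4)·1.0000) / (11) = -1.2597
  x_3 = (7 - (4)·0.2857 - (4)·-1.2597 - (2)·1.0000) / (12) = 0.7413
  x_4 = (12 - (-1)·0.2857 - (1)·-1.2597 - (-3)·0.7413) / (6) = 2.6282
Iteration 2:
  x_1 = (-8 - (-1)·-1.2597 - (3)·0.7413 - (-2)·2.6282) / (7) = -0.8896
  x_2 = (-8 - (3)·-0.8896 - (-3)·0.7413 - (-4)·2.6282) / (11) = 0.6732
  x_3 = (7 - (4)·-0.8896 - (4)·0.6732 - (2)·2.6282) / (12) = 0.2174
  x_4 = (12 - (-1)·-0.8896 - (1)·0.6732 - (-3)·0.2174) / (6) = 1.8482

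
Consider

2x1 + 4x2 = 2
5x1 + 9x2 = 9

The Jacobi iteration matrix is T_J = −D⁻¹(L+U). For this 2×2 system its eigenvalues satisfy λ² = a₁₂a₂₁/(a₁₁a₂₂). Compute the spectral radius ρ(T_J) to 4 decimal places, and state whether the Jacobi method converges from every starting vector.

1.0541

a₁₂a₂₁/(a₁₁a₂₂) = (4)·(5) / ((2)·(9)) = 1.111111
ρ = √|1.111111| = √1.111111 = 1.0541
ρ > 1, so Jacobi diverges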